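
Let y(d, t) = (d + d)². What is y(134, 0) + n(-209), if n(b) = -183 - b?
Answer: 71850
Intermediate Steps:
y(d, t) = 4*d² (y(d, t) = (2*d)² = 4*d²)
y(134, 0) + n(-209) = 4*134² + (-183 - 1*(-209)) = 4*17956 + (-183 + 209) = 71824 + 26 = 71850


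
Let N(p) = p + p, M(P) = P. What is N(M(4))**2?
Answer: 64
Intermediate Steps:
N(p) = 2*p
N(M(4))**2 = (2*4)**2 = 8**2 = 64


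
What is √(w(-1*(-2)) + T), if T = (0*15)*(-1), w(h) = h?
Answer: √2 ≈ 1.4142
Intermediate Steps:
T = 0 (T = 0*(-1) = 0)
√(w(-1*(-2)) + T) = √(-1*(-2) + 0) = √(2 + 0) = √2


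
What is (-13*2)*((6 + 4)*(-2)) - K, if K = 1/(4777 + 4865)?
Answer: 5013839/9642 ≈ 520.00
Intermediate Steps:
K = 1/9642 ≈ 0.00010371
(-13*2)*((6 + 4)*(-2)) - K = (-13*2)*((6 + 4)*(-2)) - 1*1/9642 = -260*(-2) - 1/9642 = -26*(-20) - 1/9642 = 520 - 1/9642 = 5013839/9642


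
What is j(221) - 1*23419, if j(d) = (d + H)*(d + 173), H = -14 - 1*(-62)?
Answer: 82567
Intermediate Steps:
H = 48 (H = -14 + 62 = 48)
j(d) = (48 + d)*(173 + d) (j(d) = (d + 48)*(d + 173) = (48 + d)*(173 + d))
j(221) - 1*23419 = (8304 + 221² + 221*221) - 1*23419 = (8304 + 48841 + 48841) - 23419 = 105986 - 23419 = 82567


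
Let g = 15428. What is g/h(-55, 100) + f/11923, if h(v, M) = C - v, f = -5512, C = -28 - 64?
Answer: -184151988/441151 ≈ -417.44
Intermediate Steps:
C = -92
h(v, M) = -92 - v
g/h(-55, 100) + f/11923 = 15428/(-92 - 1*(-55)) - 5512/11923 = 15428/(-92 + 55) - 5512*1/11923 = 15428/(-37) - 5512/11923 = 15428*(-1/37) - 5512/11923 = -15428/37 - 5512/11923 = -184151988/441151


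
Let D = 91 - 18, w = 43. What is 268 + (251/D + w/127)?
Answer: 2519644/9271 ≈ 271.78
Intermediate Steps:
D = 73
268 + (251/D + w/127) = 268 + (251/73 + 43/127) = 268 + 35016/9271 = 2519644/9271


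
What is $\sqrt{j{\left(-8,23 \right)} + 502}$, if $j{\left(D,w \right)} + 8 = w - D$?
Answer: $5 \sqrt{21} \approx 22.913$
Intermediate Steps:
$j{\left(D,w \right)} = -8 + w - D$ ($j{\left(D,w \right)} = -8 - \left(D - w\right) = -8 + w - D$)
$\sqrt{j{\left(-8,23 \right)} + 502} = \sqrt{\left(-8 + 23 - -8\right) + 502} = \sqrt{\left(-8 + 23 + 8\right) + 502} = \sqrt{23 + 502} = \sqrt{525} = 5 \sqrt{21}$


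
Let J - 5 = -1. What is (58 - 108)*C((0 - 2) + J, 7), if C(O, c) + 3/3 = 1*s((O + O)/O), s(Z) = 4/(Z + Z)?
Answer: 0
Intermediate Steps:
J = 4 (J = 5 - 1 = 4)
s(Z) = 2/Z (s(Z) = 4/((2*Z)) = 4*(1/(2*Z)) = 2/Z)
C(O, c) = 0 (C(O, c) = -1 + 1*(2/(((O + O)/O))) = -1 + 1*(2/(((2*O)/O))) = -1 + 1*(2/2) = -1 + 1*(2*(1/2)) = -1 + 1*1 = -1 + 1 = 0)
(58 - 108)*C((0 - 2) + J, 7) = (58 - 108)*0 = -50*0 = 0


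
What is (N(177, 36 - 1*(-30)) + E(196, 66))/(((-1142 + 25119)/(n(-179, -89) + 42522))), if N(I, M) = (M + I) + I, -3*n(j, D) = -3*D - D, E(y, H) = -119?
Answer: 38290210/71931 ≈ 532.32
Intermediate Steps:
n(j, D) = 4*D/3 (n(j, D) = -(-3*D - D)/3 = -(-4)*D/3 = 4*D/3)
N(I, M) = M + 2*I (N(I, M) = (I + M) + I = M + 2*I)
(N(177, 36 - 1*(-30)) + E(196, 66))/(((-1142 + 25119)/(n(-179, -89) + 42522))) = (((36 - 1*(-30)) + 2*177) - 119)/(((-1142 + 25119)/((4/3)*(-89) + 42522))) = (((36 + 30) + 354) - 119)/((23977/(-356/3 + 42522))) = ((66 + 354) - 119)/((23977/(127210/3))) = (420 - 119)/((23977*(3/127210))) = 301/(71931/127210) = 301*(127210/71931) = 38290210/71931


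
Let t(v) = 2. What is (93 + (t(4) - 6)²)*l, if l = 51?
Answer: 5559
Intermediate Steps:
(93 + (t(4) - 6)²)*l = (93 + (2 - 6)²)*51 = (93 + (-4)²)*51 = (93 + 16)*51 = 109*51 = 5559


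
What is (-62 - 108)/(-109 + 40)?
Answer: 170/69 ≈ 2.4638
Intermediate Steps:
(-62 - 108)/(-109 + 40) = -170/(-69) = -170*(-1/69) = 170/69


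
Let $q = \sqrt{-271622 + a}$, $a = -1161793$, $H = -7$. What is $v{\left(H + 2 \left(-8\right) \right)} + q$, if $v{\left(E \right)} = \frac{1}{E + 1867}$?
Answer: $\frac{1}{1844} + i \sqrt{1433415} \approx 0.0005423 + 1197.3 i$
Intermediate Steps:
$v{\left(E \right)} = \frac{1}{1867 + E}$
$q = i \sqrt{1433415}$ ($q = \sqrt{-271622 - 1161793} = \sqrt{-1433415} = i \sqrt{1433415} \approx 1197.3 i$)
$v{\left(H + 2 \left(-8\right) \right)} + q = \frac{1}{1867 + \left(-7 + 2 \left(-8\right)\right)} + i \sqrt{1433415} = \frac{1}{1867 - 23} + i \sqrt{1433415} = \frac{1}{1844} + i \sqrt{1433415}$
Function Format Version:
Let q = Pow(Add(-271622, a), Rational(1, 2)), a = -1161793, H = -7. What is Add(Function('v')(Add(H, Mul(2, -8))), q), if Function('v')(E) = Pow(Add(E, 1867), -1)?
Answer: Add(Rational(1, 1844), Mul(I, Pow(1433415, Rational(1, 2)))) ≈ Add(0.00054230, Mul(1197.3, I))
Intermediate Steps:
Function('v')(E) = Pow(Add(1867, E), -1)
q = Mul(I, Pow(1433415, Rational(1, 2))) (q = Pow(Add(-271622, -1161793), Rational(1, 2)) = Pow(-1433415, Rational(1, 2)) = Mul(I, Pow(1433415, Rational(1, 2))) ≈ Mul(1197.3, I))
Add(Function('v')(Add(H, Mul(2, -8))), q) = Add(Pow(Add(1867, Add(-7, Mul(2, -8))), -1), Mul(I, Pow(1433415, Rational(1, 2)))) = Add(Pow(Add(1867, Add(-7, -16)), -1), Mul(I, Pow(1433415, Rational(1, 2)))) = Add(Pow(Add(1867, -23), -1), Mul(I, Pow(1433415, Rational(1, 2)))) = Add(Pow(1844, -1), Mul(I, Pow(1433415, Rational(1, 2)))) = Add(Rational(1, 1844), Mul(I, Pow(1433415, Rational(1, 2))))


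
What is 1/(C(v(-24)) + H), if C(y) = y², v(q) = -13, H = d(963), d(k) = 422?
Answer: 1/591 ≈ 0.0016920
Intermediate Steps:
H = 422
1/(C(v(-24)) + H) = 1/((-13)² + 422) = 1/(169 + 422) = 1/591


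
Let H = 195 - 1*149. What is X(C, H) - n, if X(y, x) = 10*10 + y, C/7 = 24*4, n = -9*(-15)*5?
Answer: 97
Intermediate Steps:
H = 46 (H = 195 - 149 = 46)
n = 675 (n = 135*5 = 675)
C = 672 (C = 7*(24*4) = 7*96 = 672)
X(y, x) = 100 + y
X(C, H) - n = (100 + 672) - 1*675 = 772 - 675 = 97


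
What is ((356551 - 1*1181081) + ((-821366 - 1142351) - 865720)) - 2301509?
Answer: -5955476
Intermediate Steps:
((356551 - 1*1181081) + ((-821366 - 1142351) - 865720)) - 2301509 = ((356551 - 1181081) + (-1963717 - 865720)) - 2301509 = (-824530 - 2829437) - 2301509 = -3653967 - 2301509 = -5955476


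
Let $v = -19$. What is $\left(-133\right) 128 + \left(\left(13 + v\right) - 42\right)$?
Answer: $-17072$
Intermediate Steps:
$\left(-133\right) 128 + \left(\left(13 + v\right) - 42\right) = \left(-133\right) 128 + \left(\left(13 - 19\right) - 42\right) = -17024 - 48 = -17072$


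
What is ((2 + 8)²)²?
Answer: 10000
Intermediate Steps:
((2 + 8)²)² = (10²)² = 100² = 10000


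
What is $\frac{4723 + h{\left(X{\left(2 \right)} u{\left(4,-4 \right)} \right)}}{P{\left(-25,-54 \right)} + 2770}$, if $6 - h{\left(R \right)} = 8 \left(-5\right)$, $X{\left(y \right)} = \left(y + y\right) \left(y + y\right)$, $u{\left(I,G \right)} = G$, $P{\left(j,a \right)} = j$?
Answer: $\frac{4769}{2745} \approx 1.7373$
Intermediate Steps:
$X{\left(y \right)} = 4 y^{2}$ ($X{\left(y \right)} = 2 y 2 y = 4 y^{2}$)
$h{\left(R \right)} = 46$ ($h{\left(R \right)} = 6 - 8 \left(-5\right) = 6 - -40 = 6 + 40 = 46$)
$\frac{4723 + h{\left(X{\left(2 \right)} u{\left(4,-4 \right)} \right)}}{P{\left(-25,-54 \right)} + 2770} = \frac{4723 + 46}{-25 + 2770} = \frac{4769}{2745}$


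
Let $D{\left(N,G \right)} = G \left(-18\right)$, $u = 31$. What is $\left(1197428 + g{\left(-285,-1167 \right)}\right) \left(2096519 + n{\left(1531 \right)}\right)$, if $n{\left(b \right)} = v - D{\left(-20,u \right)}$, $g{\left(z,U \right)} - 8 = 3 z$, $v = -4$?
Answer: $2509317707413$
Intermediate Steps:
$D{\left(N,G \right)} = - 18 G$
$g{\left(z,U \right)} = 8 + 3 z$
$n{\left(b \right)} = 554$ ($n{\left(b \right)} = -4 - \left(-18\right) 31 = -4 - -558 = -4 + 558 = 554$)
$\left(1197428 + g{\left(-285,-1167 \right)}\right) \left(2096519 + n{\left(1531 \right)}\right) = \left(1197428 + \left(8 + 3 \left(-285\right)\right)\right) \left(2096519 + 554\right) = \left(1197428 + \left(8 - 855\right)\right) 2097073 = \left(1197428 - 847\right) 2097073 = 1196581 \cdot 2097073 = 2509317707413$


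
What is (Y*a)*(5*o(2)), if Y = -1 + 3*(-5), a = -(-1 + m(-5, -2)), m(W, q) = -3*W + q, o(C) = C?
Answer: 1920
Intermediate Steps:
m(W, q) = q - 3*W
a = -12 (a = -(-1 + (-2 - 3*(-5))) = -(-1 + (-2 + 15)) = -(-1 + 13) = -1*12 = -12)
Y = -16 (Y = -1 - 15 = -16)
(Y*a)*(5*o(2)) = (-16*(-12))*(5*2) = 192*10 = 1920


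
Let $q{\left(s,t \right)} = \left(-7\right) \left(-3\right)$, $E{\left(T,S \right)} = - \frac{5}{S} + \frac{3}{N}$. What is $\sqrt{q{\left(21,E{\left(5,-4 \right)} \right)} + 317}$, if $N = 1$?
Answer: $13 \sqrt{2} \approx 18.385$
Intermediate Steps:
$E{\left(T,S \right)} = 3 - \frac{5}{S}$ ($E{\left(T,S \right)} = - \frac{5}{S} + \frac{3}{1} = - \frac{5}{S} + 3 \cdot 1 = - \frac{5}{S} + 3 = 3 - \frac{5}{S}$)
$q{\left(s,t \right)} = 21$
$\sqrt{q{\left(21,E{\left(5,-4 \right)} \right)} + 317} = \sqrt{21 + 317} = \sqrt{338} = 13 \sqrt{2}$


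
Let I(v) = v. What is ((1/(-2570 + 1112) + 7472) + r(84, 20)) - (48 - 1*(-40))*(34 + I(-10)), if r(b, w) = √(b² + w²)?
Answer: 7814879/1458 + 4*√466 ≈ 5446.3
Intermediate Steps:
((1/(-2570 + 1112) + 7472) + r(84, 20)) - (48 - 1*(-40))*(34 + I(-10)) = ((1/(-2570 + 1112) + 7472) + √(84² + 20²)) - (48 - 1*(-40))*(34 - 10) = ((1/(-1458) + 7472) + √(7056 + 400)) - (48 + 40)*24 = ((-1/1458 + 7472) + √7456) - 88*24 = (10894175/1458 + 4*√466) - 1*2112 = (10894175/1458 + 4*√466) - 2112 = 7814879/1458 + 4*√466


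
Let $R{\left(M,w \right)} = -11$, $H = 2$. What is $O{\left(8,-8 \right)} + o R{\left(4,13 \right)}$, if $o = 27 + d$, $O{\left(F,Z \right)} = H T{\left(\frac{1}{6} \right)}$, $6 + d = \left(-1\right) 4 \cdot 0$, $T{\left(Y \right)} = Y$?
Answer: $- \frac{692}{3} \approx -230.67$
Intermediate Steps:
$d = -6$ ($d = -6 + \left(-1\right) 4 \cdot 0 = -6 - 0 = -6 + 0 = -6$)
$O{\left(F,Z \right)} = \frac{1}{3}$ ($O{\left(F,Z \right)} = \frac{2}{6} = 2 \cdot \frac{1}{6} = \frac{1}{3}$)
$o = 21$ ($o = 27 - 6 = 21$)
$O{\left(8,-8 \right)} + o R{\left(4,13 \right)} = \frac{1}{3} + 21 \left(-11\right) = \frac{1}{3} - 231 = - \frac{692}{3}$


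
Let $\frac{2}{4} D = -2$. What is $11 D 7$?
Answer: $-308$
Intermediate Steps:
$D = -4$ ($D = 2 \left(-2\right) = -4$)
$11 D 7 = 11 \left(-4\right) 7 = \left(-44\right) 7 = -308$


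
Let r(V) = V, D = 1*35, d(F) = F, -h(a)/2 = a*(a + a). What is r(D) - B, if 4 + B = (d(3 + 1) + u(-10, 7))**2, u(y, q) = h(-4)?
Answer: -3561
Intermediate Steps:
h(a) = -4*a**2 (h(a) = -2*a*(a + a) = -2*a*2*a = -4*a**2)
u(y, q) = -64 (u(y, q) = -4*(-4)**2 = -4*16 = -64)
D = 35
B = 3596 (B = -4 + ((3 + 1) - 64)**2 = -4 + (4 - 64)**2 = -4 + (-60)**2 = -4 + 3600 = 3596)
r(D) - B = 35 - 1*3596 = 35 - 3596 = -3561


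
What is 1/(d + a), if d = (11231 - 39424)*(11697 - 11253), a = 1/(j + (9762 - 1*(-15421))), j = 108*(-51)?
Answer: -19675/246285590099 ≈ -7.9887e-8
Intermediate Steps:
j = -5508
a = 1/19675 (a = 1/(-5508 + (9762 - 1*(-15421))) = 1/(-5508 + (9762 + 15421)) = 1/(-5508 + 25183) = 1/19675 ≈ 5.0826e-5)
d = -12517692 (d = -28193*444 = -12517692)
1/(d + a) = 1/(-12517692 + 1/19675) = 1/(-246285590099/19675) = -19675/246285590099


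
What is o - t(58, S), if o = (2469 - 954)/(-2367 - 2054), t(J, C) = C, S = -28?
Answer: 122273/4421 ≈ 27.657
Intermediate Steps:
o = -1515/4421 (o = 1515/(-4421) = 1515*(-1/4421) = -1515/4421 ≈ -0.34268)
o - t(58, S) = -1515/4421 - 1*(-28) = -1515/4421 + 28 = 122273/4421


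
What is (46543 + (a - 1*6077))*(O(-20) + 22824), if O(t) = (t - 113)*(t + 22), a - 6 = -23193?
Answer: 389779682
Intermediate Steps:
a = -23187 (a = 6 - 23193 = -23187)
O(t) = (-113 + t)*(22 + t)
(46543 + (a - 1*6077))*(O(-20) + 22824) = (46543 + (-23187 - 1*6077))*((-2486 + (-20)**2 - 91*(-20)) + 22824) = (46543 + (-23187 - 6077))*((-2486 + 400 + 1820) + 22824) = (46543 - 29264)*(-266 + 22824) = 17279*22558 = 389779682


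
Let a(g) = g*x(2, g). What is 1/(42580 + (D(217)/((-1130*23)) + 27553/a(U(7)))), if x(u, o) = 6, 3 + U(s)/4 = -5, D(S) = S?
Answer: 2495040/105880731133 ≈ 2.3565e-5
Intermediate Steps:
U(s) = -32 (U(s) = -12 + 4*(-5) = -12 - 20 = -32)
a(g) = 6*g (a(g) = g*6 = 6*g)
1/(42580 + (D(217)/((-1130*23)) + 27553/a(U(7)))) = 1/(42580 + (217/((-1130*23)) + 27553/((6*(-32))))) = 1/(42580 + (217/(-25990) + 27553/(-192))) = 1/(42580 + (217*(-1/25990) + 27553*(-1/192))) = 1/(42580 + (-217/25990 - 27553/192)) = 1/(42580 - 358072067/2495040) = 1/(105880731133/2495040) = 2495040/105880731133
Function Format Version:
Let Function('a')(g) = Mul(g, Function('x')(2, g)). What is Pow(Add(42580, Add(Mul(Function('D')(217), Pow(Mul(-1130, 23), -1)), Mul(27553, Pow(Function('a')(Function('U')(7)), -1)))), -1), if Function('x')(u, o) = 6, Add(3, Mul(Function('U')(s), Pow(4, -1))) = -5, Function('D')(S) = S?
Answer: Rational(2495040, 105880731133) ≈ 2.3565e-5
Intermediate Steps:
Function('U')(s) = -32 (Function('U')(s) = Add(-12, Mul(4, -5)) = Add(-12, -20) = -32)
Function('a')(g) = Mul(6, g) (Function('a')(g) = Mul(g, 6) = Mul(6, g))
Pow(Add(42580, Add(Mul(Function('D')(217), Pow(Mul(-1130, 23), -1)), Mul(27553, Pow(Function('a')(Function('U')(7)), -1)))), -1) = Pow(Add(42580, Add(Mul(217, Pow(Mul(-1130, 23), -1)), Mul(27553, Pow(Mul(6, -32), -1)))), -1) = Pow(Add(42580, Add(Mul(217, Pow(-25990, -1)), Mul(27553, Pow(-192, -1)))), -1) = Pow(Add(42580, Add(Mul(217, Rational(-1, 25990)), Mul(27553, Rational(-1, 192)))), -1) = Pow(Add(42580, Add(Rational(-217, 25990), Rational(-27553, 192))), -1) = Pow(Add(42580, Rational(-358072067, 2495040)), -1) = Pow(Rational(105880731133, 2495040), -1) = Rational(2495040, 105880731133)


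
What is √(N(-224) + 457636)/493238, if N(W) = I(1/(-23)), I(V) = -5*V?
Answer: √242089559/11344474 ≈ 0.0013715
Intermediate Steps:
N(W) = 5/23 (N(W) = -5/(-23) = -5*(-1/23) = 5/23)
√(N(-224) + 457636)/493238 = √(5/23 + 457636)/493238 = √(10525633/23)*(1/493238) = (√242089559/23)*(1/493238) = √242089559/11344474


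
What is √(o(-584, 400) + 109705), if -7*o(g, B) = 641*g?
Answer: √7995953/7 ≈ 403.96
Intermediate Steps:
o(g, B) = -641*g/7
√(o(-584, 400) + 109705) = √(-641/7*(-584) + 109705) = √(374344/7 + 109705) = √(1142279/7) = √7995953/7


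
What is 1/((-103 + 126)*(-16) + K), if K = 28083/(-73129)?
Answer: -73129/26939555 ≈ -0.0027146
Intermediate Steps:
K = -28083/73129 (K = 28083*(-1/73129) = -28083/73129 ≈ -0.38402)
1/((-103 + 126)*(-16) + K) = 1/((-103 + 126)*(-16) - 28083/73129) = 1/(23*(-16) - 28083/73129) = 1/(-368 - 28083/73129) = 1/(-26939555/73129) = -73129/26939555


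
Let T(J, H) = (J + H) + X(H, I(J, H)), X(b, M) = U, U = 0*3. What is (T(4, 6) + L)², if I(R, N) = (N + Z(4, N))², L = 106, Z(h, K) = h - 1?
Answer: 13456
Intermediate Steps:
U = 0
Z(h, K) = -1 + h
I(R, N) = (3 + N)² (I(R, N) = (N + (-1 + 4))² = (N + 3)² = (3 + N)²)
X(b, M) = 0
T(J, H) = H + J (T(J, H) = (J + H) + 0 = (H + J) + 0 = H + J)
(T(4, 6) + L)² = ((6 + 4) + 106)² = (10 + 106)² = 116² = 13456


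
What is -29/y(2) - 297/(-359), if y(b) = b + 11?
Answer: -6550/4667 ≈ -1.4035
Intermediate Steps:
y(b) = 11 + b
-29/y(2) - 297/(-359) = -29/(11 + 2) - 297/(-359) = -29/13 - 297*(-1/359) = -29*1/13 + 297/359 = -29/13 + 297/359 = -6550/4667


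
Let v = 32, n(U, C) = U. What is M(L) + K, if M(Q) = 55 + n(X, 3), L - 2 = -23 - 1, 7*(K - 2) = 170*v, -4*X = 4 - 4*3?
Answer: 5853/7 ≈ 836.14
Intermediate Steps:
X = 2 (X = -(4 - 4*3)/4 = -(4 - 12)/4 = -¼*(-8) = 2)
K = 5454/7 (K = 2 + (170*32)/7 = 2 + (⅐)*5440 = 2 + 5440/7 = 5454/7 ≈ 779.14)
L = -22 (L = 2 + (-23 - 1) = 2 - 24 = -22)
M(Q) = 57 (M(Q) = 55 + 2 = 57)
M(L) + K = 57 + 5454/7 = 5853/7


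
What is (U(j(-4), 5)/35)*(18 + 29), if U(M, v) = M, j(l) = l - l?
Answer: 0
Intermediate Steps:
j(l) = 0
(U(j(-4), 5)/35)*(18 + 29) = (0/35)*(18 + 29) = (0*(1/35))*47 = 0*47 = 0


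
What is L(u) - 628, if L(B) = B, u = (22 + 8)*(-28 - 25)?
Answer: -2218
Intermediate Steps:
u = -1590 (u = 30*(-53) = -1590)
L(u) - 628 = -1590 - 628 = -2218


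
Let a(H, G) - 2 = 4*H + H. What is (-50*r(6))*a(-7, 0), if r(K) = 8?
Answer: 13200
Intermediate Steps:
a(H, G) = 2 + 5*H (a(H, G) = 2 + (4*H + H) = 2 + 5*H)
(-50*r(6))*a(-7, 0) = (-50*8)*(2 + 5*(-7)) = -400*(2 - 35) = -400*(-33) = 13200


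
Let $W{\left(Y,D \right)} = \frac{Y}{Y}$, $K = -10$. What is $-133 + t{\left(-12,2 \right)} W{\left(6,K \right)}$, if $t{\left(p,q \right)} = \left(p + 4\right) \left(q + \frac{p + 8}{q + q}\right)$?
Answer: $-141$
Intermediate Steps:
$t{\left(p,q \right)} = \left(4 + p\right) \left(q + \frac{8 + p}{2 q}\right)$
$W{\left(Y,D \right)} = 1$
$-133 + t{\left(-12,2 \right)} W{\left(6,K \right)} = -133 + \frac{32 + \left(-12\right)^{2} + 12 \left(-12\right) + 2 \cdot 2^{2} \left(4 - 12\right)}{2 \cdot 2} \cdot 1 = -133 + \frac{1}{2} \cdot \frac{1}{2} \left(32 + 144 - 144 + 2 \cdot 4 \left(-8\right)\right) 1 = -133 + \frac{1}{2} \cdot \frac{1}{2} \left(32 + 144 - 144 - 64\right) 1 = -133 + \frac{1}{2} \cdot \frac{1}{2} \left(-32\right) 1 = -133 - 8 = -141$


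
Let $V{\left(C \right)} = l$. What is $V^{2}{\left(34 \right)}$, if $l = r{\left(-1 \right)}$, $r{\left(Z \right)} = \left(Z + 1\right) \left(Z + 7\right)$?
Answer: $0$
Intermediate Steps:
$r{\left(Z \right)} = \left(1 + Z\right) \left(7 + Z\right)$
$l = 0$ ($l = 7 + \left(-1\right)^{2} + 8 \left(-1\right) = 7 + 1 - 8 = 0$)
$V{\left(C \right)} = 0$
$V^{2}{\left(34 \right)} = 0^{2} = 0$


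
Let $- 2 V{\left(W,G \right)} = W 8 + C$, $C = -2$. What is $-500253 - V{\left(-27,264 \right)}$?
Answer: $-500362$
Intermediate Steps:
$V{\left(W,G \right)} = 1 - 4 W$ ($V{\left(W,G \right)} = - \frac{W 8 - 2}{2} = - \frac{8 W - 2}{2} = - \frac{-2 + 8 W}{2} = 1 - 4 W$)
$-500253 - V{\left(-27,264 \right)} = -500253 - \left(1 - -108\right) = -500253 - \left(1 + 108\right) = -500253 - 109 = -500362$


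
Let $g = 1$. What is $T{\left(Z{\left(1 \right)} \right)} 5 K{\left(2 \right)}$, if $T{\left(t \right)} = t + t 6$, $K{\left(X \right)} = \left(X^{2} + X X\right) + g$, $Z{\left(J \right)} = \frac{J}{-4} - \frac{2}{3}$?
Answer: $- \frac{1155}{4} \approx -288.75$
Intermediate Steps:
$Z{\left(J \right)} = - \frac{2}{3} - \frac{J}{4}$ ($Z{\left(J \right)} = J \left(- \frac{1}{4}\right) - \frac{2}{3} = - \frac{J}{4} - \frac{2}{3} = - \frac{2}{3} - \frac{J}{4}$)
$K{\left(X \right)} = 1 + 2 X^{2}$ ($K{\left(X \right)} = \left(X^{2} + X X\right) + 1 = \left(X^{2} + X^{2}\right) + 1 = 2 X^{2} + 1 = 1 + 2 X^{2}$)
$T{\left(t \right)} = 7 t$ ($T{\left(t \right)} = t + 6 t = 7 t$)
$T{\left(Z{\left(1 \right)} \right)} 5 K{\left(2 \right)} = 7 \left(- \frac{2}{3} - \frac{1}{4}\right) 5 \left(1 + 2 \cdot 2^{2}\right) = 7 \left(- \frac{2}{3} - \frac{1}{4}\right) 5 \left(1 + 2 \cdot 4\right) = 7 \left(- \frac{11}{12}\right) 5 \left(1 + 8\right) = \left(- \frac{77}{12}\right) 5 \cdot 9 = \left(- \frac{385}{12}\right) 9 = - \frac{1155}{4}$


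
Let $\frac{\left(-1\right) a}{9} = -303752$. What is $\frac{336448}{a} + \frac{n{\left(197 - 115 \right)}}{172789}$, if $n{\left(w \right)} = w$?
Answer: $\frac{7294835306}{59045629869} \approx 0.12355$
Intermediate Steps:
$a = 2733768$ ($a = \left(-9\right) \left(-303752\right) = 2733768$)
$\frac{336448}{a} + \frac{n{\left(197 - 115 \right)}}{172789} = \frac{336448}{2733768} + \frac{197 - 115}{172789} = 336448 \cdot \frac{1}{2733768} + 82 \cdot \frac{1}{172789} = \frac{42056}{341721} + \frac{82}{172789} = \frac{7294835306}{59045629869}$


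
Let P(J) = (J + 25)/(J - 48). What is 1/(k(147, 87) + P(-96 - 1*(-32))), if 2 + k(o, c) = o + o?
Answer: 112/32743 ≈ 0.0034206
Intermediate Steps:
k(o, c) = -2 + 2*o (k(o, c) = -2 + (o + o) = -2 + 2*o)
P(J) = (25 + J)/(-48 + J)
1/(k(147, 87) + P(-96 - 1*(-32))) = 1/((-2 + 2*147) + (25 + (-96 - 1*(-32)))/(-48 + (-96 - 1*(-32)))) = 1/((-2 + 294) + (25 + (-96 + 32))/(-48 + (-96 + 32))) = 1/(292 + (25 - 64)/(-48 - 64)) = 1/(292 - 39/(-112)) = 1/(292 - 1/112*(-39)) = 1/(292 + 39/112) = 1/(32743/112) = 112/32743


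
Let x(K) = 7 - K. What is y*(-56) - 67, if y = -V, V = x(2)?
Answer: 213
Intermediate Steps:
V = 5 (V = 7 - 1*2 = 7 - 2 = 5)
y = -5 (y = -1*5 = -5)
y*(-56) - 67 = -5*(-56) - 67 = 280 - 67 = 213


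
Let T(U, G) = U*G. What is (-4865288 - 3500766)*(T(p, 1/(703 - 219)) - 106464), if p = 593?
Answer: 215542944144541/242 ≈ 8.9067e+11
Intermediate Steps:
T(U, G) = G*U
(-4865288 - 3500766)*(T(p, 1/(703 - 219)) - 106464) = (-4865288 - 3500766)*(593/(703 - 219) - 106464) = -8366054*(593/484 - 106464) = -8366054*(-51527983/484) = 215542944144541/242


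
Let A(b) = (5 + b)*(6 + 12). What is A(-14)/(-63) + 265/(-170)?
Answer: 241/238 ≈ 1.0126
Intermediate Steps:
A(b) = 90 + 18*b (A(b) = (5 + b)*18 = 90 + 18*b)
A(-14)/(-63) + 265/(-170) = (90 + 18*(-14))/(-63) + 265/(-170) = (90 - 252)*(-1/63) + 265*(-1/170) = -162*(-1/63) - 53/34 = 18/7 - 53/34 = 241/238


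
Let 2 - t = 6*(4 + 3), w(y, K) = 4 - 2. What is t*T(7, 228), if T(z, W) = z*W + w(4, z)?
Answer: -63920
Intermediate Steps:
w(y, K) = 2
T(z, W) = 2 + W*z (T(z, W) = z*W + 2 = W*z + 2 = 2 + W*z)
t = -40 (t = 2 - 6*(4 + 3) = 2 - 6*7 = 2 - 1*42 = 2 - 42 = -40)
t*T(7, 228) = -40*(2 + 228*7) = -40*(2 + 1596) = -40*1598 = -63920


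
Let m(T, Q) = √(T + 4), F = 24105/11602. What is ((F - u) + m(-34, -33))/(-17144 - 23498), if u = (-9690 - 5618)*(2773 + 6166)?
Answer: -1587596959729/471528484 - I*√30/40642 ≈ -3366.9 - 0.00013477*I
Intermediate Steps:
u = -136838212 (u = -15308*8939 = -136838212)
F = 24105/11602 (F = 24105*(1/11602) = 24105/11602 ≈ 2.0777)
m(T, Q) = √(4 + T)
((F - u) + m(-34, -33))/(-17144 - 23498) = ((24105/11602 - 1*(-136838212)) + √(4 - 34))/(-17144 - 23498) = ((24105/11602 + 136838212) + √(-30))/(-40642) = (1587596959729/11602 + I*√30)*(-1/40642) = -1587596959729/471528484 - I*√30/40642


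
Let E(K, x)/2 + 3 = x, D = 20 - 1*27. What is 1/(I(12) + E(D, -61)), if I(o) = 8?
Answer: -1/120 ≈ -0.0083333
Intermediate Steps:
D = -7 (D = 20 - 27 = -7)
E(K, x) = -6 + 2*x
1/(I(12) + E(D, -61)) = 1/(8 + (-6 + 2*(-61))) = 1/(8 + (-6 - 122)) = 1/(8 - 128) = 1/(-120) = -1/120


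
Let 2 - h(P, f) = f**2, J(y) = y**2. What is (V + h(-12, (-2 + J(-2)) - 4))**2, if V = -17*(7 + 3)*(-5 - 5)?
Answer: 2883204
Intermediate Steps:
h(P, f) = 2 - f**2
V = 1700 (V = -170*(-10) = -17*(-100) = 1700)
(V + h(-12, (-2 + J(-2)) - 4))**2 = (1700 + (2 - ((-2 + (-2)**2) - 4)**2))**2 = (1700 + (2 - ((-2 + 4) - 4)**2))**2 = (1700 + (2 - (2 - 4)**2))**2 = (1700 + (2 - 1*(-2)**2))**2 = (1700 + (2 - 1*4))**2 = (1700 + (2 - 4))**2 = (1700 - 2)**2 = 1698**2 = 2883204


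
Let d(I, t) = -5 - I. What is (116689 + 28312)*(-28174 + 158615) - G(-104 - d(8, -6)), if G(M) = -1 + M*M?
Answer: 18914067161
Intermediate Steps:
G(M) = -1 + M²
(116689 + 28312)*(-28174 + 158615) - G(-104 - d(8, -6)) = (116689 + 28312)*(-28174 + 158615) - (-1 + (-104 - (-5 - 1*8))²) = 145001*130441 - (-1 + (-104 - (-5 - 8))²) = 18914075441 - (-1 + (-104 - 1*(-13))²) = 18914075441 - (-1 + (-104 + 13)²) = 18914075441 - (-1 + (-91)²) = 18914075441 - (-1 + 8281) = 18914075441 - 1*8280 = 18914075441 - 8280 = 18914067161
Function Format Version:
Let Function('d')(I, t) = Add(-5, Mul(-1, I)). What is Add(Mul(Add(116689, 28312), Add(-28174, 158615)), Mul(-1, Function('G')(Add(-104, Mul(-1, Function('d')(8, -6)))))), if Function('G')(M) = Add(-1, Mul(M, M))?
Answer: 18914067161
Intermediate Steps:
Function('G')(M) = Add(-1, Pow(M, 2))
Add(Mul(Add(116689, 28312), Add(-28174, 158615)), Mul(-1, Function('G')(Add(-104, Mul(-1, Function('d')(8, -6)))))) = Add(Mul(Add(116689, 28312), Add(-28174, 158615)), Mul(-1, Add(-1, Pow(Add(-104, Mul(-1, Add(-5, Mul(-1, 8)))), 2)))) = Add(Mul(145001, 130441), Mul(-1, Add(-1, Pow(Add(-104, Mul(-1, Add(-5, -8))), 2)))) = Add(18914075441, Mul(-1, Add(-1, Pow(Add(-104, Mul(-1, -13)), 2)))) = Add(18914075441, Mul(-1, Add(-1, Pow(Add(-104, 13), 2)))) = Add(18914075441, Mul(-1, Add(-1, Pow(-91, 2)))) = Add(18914075441, Mul(-1, Add(-1, 8281))) = Add(18914075441, Mul(-1, 8280)) = Add(18914075441, -8280) = 18914067161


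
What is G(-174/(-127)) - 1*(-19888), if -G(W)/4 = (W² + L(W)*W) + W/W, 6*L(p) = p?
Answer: 320567748/16129 ≈ 19875.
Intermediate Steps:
L(p) = p/6
G(W) = -4 - 14*W²/3 (G(W) = -4*((W² + (W/6)*W) + W/W) = -4*((W² + W²/6) + 1) = -4*(7*W²/6 + 1) = -4*(1 + 7*W²/6) = -4 - 14*W²/3)
G(-174/(-127)) - 1*(-19888) = (-4 - 14*(-174/(-127))²/3) - 1*(-19888) = (-4 - 14*(-174*(-1/127))²/3) + 19888 = (-4 - 14*(174/127)²/3) + 19888 = (-4 - 14/3*30276/16129) + 19888 = (-4 - 141288/16129) + 19888 = -205804/16129 + 19888 = 320567748/16129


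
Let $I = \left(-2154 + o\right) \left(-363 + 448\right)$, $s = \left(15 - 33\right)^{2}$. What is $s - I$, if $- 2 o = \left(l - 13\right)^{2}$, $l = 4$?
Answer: $\frac{373713}{2} \approx 1.8686 \cdot 10^{5}$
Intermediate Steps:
$o = - \frac{81}{2}$ ($o = - \frac{\left(4 - 13\right)^{2}}{2} = - \frac{\left(-9\right)^{2}}{2} = \left(- \frac{1}{2}\right) 81 = - \frac{81}{2} \approx -40.5$)
$s = 324$ ($s = \left(-18\right)^{2} = 324$)
$I = - \frac{373065}{2}$ ($I = \left(-2154 - \frac{81}{2}\right) \left(-363 + 448\right) = \left(- \frac{4389}{2}\right) 85 = - \frac{373065}{2} \approx -1.8653 \cdot 10^{5}$)
$s - I = 324 - - \frac{373065}{2} = 324 + \frac{373065}{2} = \frac{373713}{2}$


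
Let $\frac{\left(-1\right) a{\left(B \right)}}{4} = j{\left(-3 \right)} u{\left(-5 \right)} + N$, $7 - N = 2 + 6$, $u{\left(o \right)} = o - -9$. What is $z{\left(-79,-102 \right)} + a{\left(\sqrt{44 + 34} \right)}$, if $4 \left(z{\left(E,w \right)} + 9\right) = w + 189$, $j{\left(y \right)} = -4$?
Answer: $\frac{323}{4} \approx 80.75$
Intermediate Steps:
$u{\left(o \right)} = 9 + o$ ($u{\left(o \right)} = o + 9 = 9 + o$)
$z{\left(E,w \right)} = \frac{153}{4} + \frac{w}{4}$ ($z{\left(E,w \right)} = -9 + \frac{w + 189}{4} = -9 + \frac{189 + w}{4} = -9 + \left(\frac{189}{4} + \frac{w}{4}\right) = \frac{153}{4} + \frac{w}{4}$)
$N = -1$ ($N = 7 - \left(2 + 6\right) = 7 - 8 = -1$)
$a{\left(B \right)} = 68$ ($a{\left(B \right)} = - 4 \left(- 4 \left(9 - 5\right) - 1\right) = - 4 \left(\left(-4\right) 4 - 1\right) = - 4 \left(-16 - 1\right) = \left(-4\right) \left(-17\right) = 68$)
$z{\left(-79,-102 \right)} + a{\left(\sqrt{44 + 34} \right)} = \left(\frac{153}{4} + \frac{1}{4} \left(-102\right)\right) + 68 = \left(\frac{153}{4} - \frac{51}{2}\right) + 68 = \frac{51}{4} + 68 = \frac{323}{4}$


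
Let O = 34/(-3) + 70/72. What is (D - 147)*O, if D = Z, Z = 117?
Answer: 1865/6 ≈ 310.83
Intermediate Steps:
O = -373/36 (O = 34*(-⅓) + 70*(1/72) = -34/3 + 35/36 = -373/36 ≈ -10.361)
D = 117
(D - 147)*O = (117 - 147)*(-373/36) = -30*(-373/36) = 1865/6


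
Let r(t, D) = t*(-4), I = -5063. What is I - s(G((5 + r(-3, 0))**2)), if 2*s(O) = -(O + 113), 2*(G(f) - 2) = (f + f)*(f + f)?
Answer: 157031/2 ≈ 78516.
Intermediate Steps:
r(t, D) = -4*t
G(f) = 2 + 2*f**2 (G(f) = 2 + ((f + f)*(f + f))/2 = 2 + ((2*f)*(2*f))/2 = 2 + (4*f**2)/2 = 2 + 2*f**2)
s(O) = -113/2 - O/2 (s(O) = (-(O + 113))/2 = (-(113 + O))/2 = (-113 - O)/2 = -113/2 - O/2)
I - s(G((5 + r(-3, 0))**2)) = -5063 - (-113/2 - (2 + 2*((5 - 4*(-3))**2)**2)/2) = -5063 - (-113/2 - (2 + 2*((5 + 12)**2)**2)/2) = -5063 - (-113/2 - (2 + 2*(17**2)**2)/2) = -5063 - (-113/2 - (2 + 2*289**2)/2) = -5063 - (-113/2 - (2 + 2*83521)/2) = -5063 - (-113/2 - (2 + 167042)/2) = -5063 - (-113/2 - 1/2*167044) = -5063 - (-113/2 - 83522) = -5063 - 1*(-167157/2) = -5063 + 167157/2 = 157031/2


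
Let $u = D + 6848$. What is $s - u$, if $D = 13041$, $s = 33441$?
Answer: $13552$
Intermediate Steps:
$u = 19889$ ($u = 13041 + 6848 = 19889$)
$s - u = 33441 - 19889 = 13552$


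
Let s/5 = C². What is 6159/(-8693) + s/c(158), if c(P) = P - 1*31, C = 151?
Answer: 990263272/1104011 ≈ 896.97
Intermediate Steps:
s = 114005 (s = 5*151² = 5*22801 = 114005)
c(P) = -31 + P (c(P) = P - 31 = -31 + P)
6159/(-8693) + s/c(158) = 6159/(-8693) + 114005/(-31 + 158) = 6159*(-1/8693) + 114005/127 = -6159/8693 + 114005*(1/127) = -6159/8693 + 114005/127 = 990263272/1104011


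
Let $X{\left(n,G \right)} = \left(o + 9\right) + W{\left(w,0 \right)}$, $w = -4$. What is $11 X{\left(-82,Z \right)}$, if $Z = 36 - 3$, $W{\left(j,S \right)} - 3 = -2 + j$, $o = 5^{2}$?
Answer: $341$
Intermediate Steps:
$o = 25$
$W{\left(j,S \right)} = 1 + j$ ($W{\left(j,S \right)} = 3 + \left(-2 + j\right) = 1 + j$)
$Z = 33$ ($Z = 36 - 3 = 33$)
$X{\left(n,G \right)} = 31$ ($X{\left(n,G \right)} = \left(25 + 9\right) + \left(1 - 4\right) = 34 - 3 = 31$)
$11 X{\left(-82,Z \right)} = 11 \cdot 31 = 341$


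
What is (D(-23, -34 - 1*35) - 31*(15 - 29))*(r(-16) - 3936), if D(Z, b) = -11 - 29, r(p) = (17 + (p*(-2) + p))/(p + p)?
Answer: -24819045/16 ≈ -1.5512e+6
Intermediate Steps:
r(p) = (17 - p)/(2*p) (r(p) = (17 + (-2*p + p))/((2*p)) = (17 - p)*(1/(2*p)) = (17 - p)/(2*p))
D(Z, b) = -40
(D(-23, -34 - 1*35) - 31*(15 - 29))*(r(-16) - 3936) = (-40 - 31*(15 - 29))*((½)*(17 - 1*(-16))/(-16) - 3936) = (-40 - 31*(-14))*((½)*(-1/16)*(17 + 16) - 3936) = (-40 + 434)*((½)*(-1/16)*33 - 3936) = 394*(-33/32 - 3936) = 394*(-125985/32) = -24819045/16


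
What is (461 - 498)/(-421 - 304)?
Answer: 37/725 ≈ 0.051034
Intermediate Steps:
(461 - 498)/(-421 - 304) = -37/(-725) = -37*(-1/725) = 37/725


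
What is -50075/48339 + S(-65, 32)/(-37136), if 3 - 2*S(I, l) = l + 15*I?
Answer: -171131777/163192464 ≈ -1.0487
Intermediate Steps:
S(I, l) = 3/2 - 15*I/2 - l/2 (S(I, l) = 3/2 - (l + 15*I)/2 = 3/2 + (-15*I/2 - l/2) = 3/2 - 15*I/2 - l/2)
-50075/48339 + S(-65, 32)/(-37136) = -50075/48339 + (3/2 - 15/2*(-65) - 1/2*32)/(-37136) = -50075*1/48339 + (3/2 + 975/2 - 16)*(-1/37136) = -50075/48339 + 473*(-1/37136) = -50075/48339 - 43/3376 = -171131777/163192464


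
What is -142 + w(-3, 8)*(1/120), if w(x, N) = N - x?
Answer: -17029/120 ≈ -141.91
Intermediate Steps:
-142 + w(-3, 8)*(1/120) = -142 + (8 - 1*(-3))*(1/120) = -142 + (8 + 3)*(1*(1/120)) = -142 + 11*(1/120) = -142 + 11/120 = -17029/120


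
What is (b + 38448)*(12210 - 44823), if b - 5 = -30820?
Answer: -248935029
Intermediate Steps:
b = -30815 (b = 5 - 30820 = -30815)
(b + 38448)*(12210 - 44823) = (-30815 + 38448)*(12210 - 44823) = 7633*(-32613) = -248935029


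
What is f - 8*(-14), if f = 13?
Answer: 125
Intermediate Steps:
f - 8*(-14) = 13 - 8*(-14) = 13 + 112 = 125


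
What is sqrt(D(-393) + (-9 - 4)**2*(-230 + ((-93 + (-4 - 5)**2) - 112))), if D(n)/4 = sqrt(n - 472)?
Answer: sqrt(-59826 + 4*I*sqrt(865)) ≈ 0.24 + 244.59*I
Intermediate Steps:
D(n) = 4*sqrt(-472 + n) (D(n) = 4*sqrt(n - 472) = 4*sqrt(-472 + n))
sqrt(D(-393) + (-9 - 4)**2*(-230 + ((-93 + (-4 - 5)**2) - 112))) = sqrt(4*sqrt(-472 - 393) + (-9 - 4)**2*(-230 + ((-93 + (-4 - 5)**2) - 112))) = sqrt(4*sqrt(-865) + (-13)**2*(-230 + ((-93 + (-9)**2) - 112))) = sqrt(4*(I*sqrt(865)) + 169*(-230 + ((-93 + 81) - 112))) = sqrt(4*I*sqrt(865) + 169*(-230 + (-12 - 112))) = sqrt(4*I*sqrt(865) + 169*(-230 - 124)) = sqrt(4*I*sqrt(865) + 169*(-354)) = sqrt(4*I*sqrt(865) - 59826) = sqrt(-59826 + 4*I*sqrt(865))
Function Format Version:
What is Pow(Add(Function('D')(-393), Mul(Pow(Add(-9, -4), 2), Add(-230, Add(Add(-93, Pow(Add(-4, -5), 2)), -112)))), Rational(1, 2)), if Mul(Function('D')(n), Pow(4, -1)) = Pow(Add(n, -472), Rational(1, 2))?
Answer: Pow(Add(-59826, Mul(4, I, Pow(865, Rational(1, 2)))), Rational(1, 2)) ≈ Add(0.240, Mul(244.59, I))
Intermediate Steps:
Function('D')(n) = Mul(4, Pow(Add(-472, n), Rational(1, 2))) (Function('D')(n) = Mul(4, Pow(Add(n, -472), Rational(1, 2))) = Mul(4, Pow(Add(-472, n), Rational(1, 2))))
Pow(Add(Function('D')(-393), Mul(Pow(Add(-9, -4), 2), Add(-230, Add(Add(-93, Pow(Add(-4, -5), 2)), -112)))), Rational(1, 2)) = Pow(Add(Mul(4, Pow(Add(-472, -393), Rational(1, 2))), Mul(Pow(Add(-9, -4), 2), Add(-230, Add(Add(-93, Pow(Add(-4, -5), 2)), -112)))), Rational(1, 2)) = Pow(Add(Mul(4, Pow(-865, Rational(1, 2))), Mul(Pow(-13, 2), Add(-230, Add(Add(-93, Pow(-9, 2)), -112)))), Rational(1, 2)) = Pow(Add(Mul(4, Mul(I, Pow(865, Rational(1, 2)))), Mul(169, Add(-230, Add(Add(-93, 81), -112)))), Rational(1, 2)) = Pow(Add(Mul(4, I, Pow(865, Rational(1, 2))), Mul(169, Add(-230, Add(-12, -112)))), Rational(1, 2)) = Pow(Add(Mul(4, I, Pow(865, Rational(1, 2))), Mul(169, Add(-230, -124))), Rational(1, 2)) = Pow(Add(Mul(4, I, Pow(865, Rational(1, 2))), Mul(169, -354)), Rational(1, 2)) = Pow(Add(Mul(4, I, Pow(865, Rational(1, 2))), -59826), Rational(1, 2)) = Pow(Add(-59826, Mul(4, I, Pow(865, Rational(1, 2)))), Rational(1, 2))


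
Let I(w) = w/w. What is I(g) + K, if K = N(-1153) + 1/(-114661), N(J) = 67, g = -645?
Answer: 7796947/114661 ≈ 68.000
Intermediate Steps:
K = 7682286/114661 (K = 67 + 1/(-114661) = 67 - 1/114661 = 7682286/114661 ≈ 67.000)
I(w) = 1
I(g) + K = 1 + 7682286/114661 = 7796947/114661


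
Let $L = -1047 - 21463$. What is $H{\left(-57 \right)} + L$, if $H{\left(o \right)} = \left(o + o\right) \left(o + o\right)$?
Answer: $-9514$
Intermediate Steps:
$L = -22510$ ($L = -1047 - 21463 = -22510$)
$H{\left(o \right)} = 4 o^{2}$ ($H{\left(o \right)} = 2 o 2 o = 4 o^{2}$)
$H{\left(-57 \right)} + L = 4 \left(-57\right)^{2} - 22510 = 4 \cdot 3249 - 22510 = 12996 - 22510 = -9514$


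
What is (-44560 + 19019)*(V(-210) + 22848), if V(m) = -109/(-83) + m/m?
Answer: -48440447616/83 ≈ -5.8362e+8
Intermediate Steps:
V(m) = 192/83 (V(m) = -109*(-1/83) + 1 = 109/83 + 1 = 192/83)
(-44560 + 19019)*(V(-210) + 22848) = (-44560 + 19019)*(192/83 + 22848) = -25541*1896576/83 = -48440447616/83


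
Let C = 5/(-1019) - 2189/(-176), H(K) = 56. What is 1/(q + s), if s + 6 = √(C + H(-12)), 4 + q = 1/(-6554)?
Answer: -1750869090264/5527489634231 - 214774580*√45476951/5527489634231 ≈ -0.57879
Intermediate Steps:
C = 202701/16304 (C = 5*(-1/1019) - 2189*(-1/176) = -5/1019 + 199/16 = 202701/16304 ≈ 12.433)
q = -26217/6554 (q = -4 + 1/(-6554) = -4 - 1/6554 = -26217/6554 ≈ -4.0002)
s = -6 + 5*√45476951/4076 (s = -6 + √(202701/16304 + 56) = -6 + √(1115725/16304) = -6 + 5*√45476951/4076 ≈ 2.2724)
1/(q + s) = 1/(-26217/6554 + (-6 + 5*√45476951/4076)) = 1/(-65541/6554 + 5*√45476951/4076)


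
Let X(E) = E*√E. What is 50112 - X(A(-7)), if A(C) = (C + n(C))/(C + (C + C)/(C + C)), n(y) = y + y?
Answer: 50112 - 7*√14/4 ≈ 50105.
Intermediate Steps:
n(y) = 2*y
A(C) = 3*C/(1 + C) (A(C) = (C + 2*C)/(C + (C + C)/(C + C)) = (3*C)/(C + (2*C)/((2*C))) = (3*C)/(C + (2*C)*(1/(2*C))) = (3*C)/(C + 1) = (3*C)/(1 + C) = 3*C/(1 + C))
X(E) = E^(3/2)
50112 - X(A(-7)) = 50112 - (3*(-7)/(1 - 7))^(3/2) = 50112 - (3*(-7)/(-6))^(3/2) = 50112 - (3*(-7)*(-⅙))^(3/2) = 50112 - (7/2)^(3/2) = 50112 - 7*√14/4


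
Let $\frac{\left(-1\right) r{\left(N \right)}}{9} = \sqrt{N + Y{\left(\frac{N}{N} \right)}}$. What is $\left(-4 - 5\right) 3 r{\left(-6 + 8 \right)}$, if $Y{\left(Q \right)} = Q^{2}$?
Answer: $243 \sqrt{3} \approx 420.89$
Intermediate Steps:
$r{\left(N \right)} = - 9 \sqrt{1 + N}$ ($r{\left(N \right)} = - 9 \sqrt{N + \left(\frac{N}{N}\right)^{2}} = - 9 \sqrt{N + 1^{2}} = - 9 \sqrt{N + 1} = - 9 \sqrt{1 + N}$)
$\left(-4 - 5\right) 3 r{\left(-6 + 8 \right)} = \left(-4 - 5\right) 3 \left(- 9 \sqrt{1 + \left(-6 + 8\right)}\right) = \left(-9\right) 3 \left(- 9 \sqrt{1 + 2}\right) = - 27 \left(- 9 \sqrt{3}\right) = 243 \sqrt{3}$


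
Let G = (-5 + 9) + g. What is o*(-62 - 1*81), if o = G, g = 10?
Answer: -2002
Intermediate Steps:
G = 14 (G = (-5 + 9) + 10 = 4 + 10 = 14)
o = 14
o*(-62 - 1*81) = 14*(-62 - 1*81) = 14*(-62 - 81) = 14*(-143) = -2002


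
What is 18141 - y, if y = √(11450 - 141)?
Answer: 18141 - √11309 ≈ 18035.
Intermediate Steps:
y = √11309 ≈ 106.34
18141 - y = 18141 - √11309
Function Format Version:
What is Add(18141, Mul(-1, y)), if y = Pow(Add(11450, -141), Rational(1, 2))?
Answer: Add(18141, Mul(-1, Pow(11309, Rational(1, 2)))) ≈ 18035.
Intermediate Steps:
y = Pow(11309, Rational(1, 2)) ≈ 106.34
Add(18141, Mul(-1, y)) = Add(18141, Mul(-1, Pow(11309, Rational(1, 2))))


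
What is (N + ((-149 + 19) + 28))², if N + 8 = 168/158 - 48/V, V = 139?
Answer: 1440062400676/120582361 ≈ 11943.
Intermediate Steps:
N = -79964/10981 (N = -8 + (168/158 - 48/139) = -8 + (168*(1/158) - 48*1/139) = -8 + (84/79 - 48/139) = -8 + 7884/10981 = -79964/10981 ≈ -7.2820)
(N + ((-149 + 19) + 28))² = (-79964/10981 + ((-149 + 19) + 28))² = (-79964/10981 + (-130 + 28))² = (-79964/10981 - 102)² = (-1200026/10981)² = 1440062400676/120582361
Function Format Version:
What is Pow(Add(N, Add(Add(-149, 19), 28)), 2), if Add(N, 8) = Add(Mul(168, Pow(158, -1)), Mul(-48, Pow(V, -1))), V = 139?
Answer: Rational(1440062400676, 120582361) ≈ 11943.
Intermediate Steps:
N = Rational(-79964, 10981) (N = Add(-8, Add(Mul(168, Pow(158, -1)), Mul(-48, Pow(139, -1)))) = Add(-8, Add(Mul(168, Rational(1, 158)), Mul(-48, Rational(1, 139)))) = Add(-8, Add(Rational(84, 79), Rational(-48, 139))) = Add(-8, Rational(7884, 10981)) = Rational(-79964, 10981) ≈ -7.2820)
Pow(Add(N, Add(Add(-149, 19), 28)), 2) = Pow(Add(Rational(-79964, 10981), Add(Add(-149, 19), 28)), 2) = Pow(Add(Rational(-79964, 10981), Add(-130, 28)), 2) = Pow(Add(Rational(-79964, 10981), -102), 2) = Pow(Rational(-1200026, 10981), 2) = Rational(1440062400676, 120582361)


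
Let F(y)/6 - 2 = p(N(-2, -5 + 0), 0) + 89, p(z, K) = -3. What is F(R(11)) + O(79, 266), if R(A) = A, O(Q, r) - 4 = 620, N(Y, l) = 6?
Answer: 1152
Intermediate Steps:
O(Q, r) = 624 (O(Q, r) = 4 + 620 = 624)
F(y) = 528 (F(y) = 12 + 6*(-3 + 89) = 12 + 6*86 = 12 + 516 = 528)
F(R(11)) + O(79, 266) = 528 + 624 = 1152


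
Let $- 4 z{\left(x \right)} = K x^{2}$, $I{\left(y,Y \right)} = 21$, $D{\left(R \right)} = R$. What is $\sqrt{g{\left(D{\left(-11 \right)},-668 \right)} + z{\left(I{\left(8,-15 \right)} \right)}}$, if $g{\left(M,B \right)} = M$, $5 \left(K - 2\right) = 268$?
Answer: $\frac{i \sqrt{614090}}{10} \approx 78.364 i$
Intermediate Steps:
$K = \frac{278}{5}$ ($K = 2 + \frac{1}{5} \cdot 268 = 2 + \frac{268}{5} = \frac{278}{5} \approx 55.6$)
$z{\left(x \right)} = - \frac{139 x^{2}}{10}$ ($z{\left(x \right)} = - \frac{\frac{278}{5} x^{2}}{4} = - \frac{139 x^{2}}{10}$)
$\sqrt{g{\left(D{\left(-11 \right)},-668 \right)} + z{\left(I{\left(8,-15 \right)} \right)}} = \sqrt{-11 - \frac{139 \cdot 21^{2}}{10}} = \sqrt{-11 - \frac{61299}{10}} = \sqrt{- \frac{61409}{10}} = \frac{i \sqrt{614090}}{10}$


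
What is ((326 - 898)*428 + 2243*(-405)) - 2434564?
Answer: -3587795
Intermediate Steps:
((326 - 898)*428 + 2243*(-405)) - 2434564 = (-572*428 - 908415) - 2434564 = (-244816 - 908415) - 2434564 = -1153231 - 2434564 = -3587795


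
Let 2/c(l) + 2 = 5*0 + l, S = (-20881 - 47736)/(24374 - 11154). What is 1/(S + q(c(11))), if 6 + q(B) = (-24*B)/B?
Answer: -13220/465217 ≈ -0.028417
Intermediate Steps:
S = -68617/13220 ≈ -5.1904
c(l) = 2/(-2 + l) (c(l) = 2/(-2 + (5*0 + l)) = 2/(-2 + (0 + l)) = 2/(-2 + l))
q(B) = -30 (q(B) = -6 + (-24*B)/B = -6 - 24 = -30)
1/(S + q(c(11))) = 1/(-68617/13220 - 30) = 1/(-465217/13220) = -13220/465217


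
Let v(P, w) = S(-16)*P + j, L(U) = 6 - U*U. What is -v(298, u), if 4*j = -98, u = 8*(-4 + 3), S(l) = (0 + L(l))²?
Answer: -37249951/2 ≈ -1.8625e+7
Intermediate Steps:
L(U) = 6 - U²
S(l) = (6 - l²)² (S(l) = (0 + (6 - l²))² = (6 - l²)²)
u = -8 (u = 8*(-1) = -8)
j = -49/2 (j = (¼)*(-98) = -49/2 ≈ -24.500)
v(P, w) = -49/2 + 62500*P (v(P, w) = (-6 + (-16)²)²*P - 49/2 = (-6 + 256)²*P - 49/2 = 250²*P - 49/2 = 62500*P - 49/2 = -49/2 + 62500*P)
-v(298, u) = -(-49/2 + 62500*298) = -(-49/2 + 18625000) = -1*37249951/2 = -37249951/2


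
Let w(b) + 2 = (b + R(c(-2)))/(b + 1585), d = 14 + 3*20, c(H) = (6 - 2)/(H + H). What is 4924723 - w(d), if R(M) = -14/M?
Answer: 8170118687/1659 ≈ 4.9247e+6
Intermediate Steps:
c(H) = 2/H (c(H) = 4/((2*H)) = 4*(1/(2*H)) = 2/H)
d = 74 (d = 14 + 60 = 74)
w(b) = -2 + (14 + b)/(1585 + b) (w(b) = -2 + (b - 14/(2/(-2)))/(b + 1585) = -2 + (b - 14/(2*(-½)))/(1585 + b) = -2 + (b - 14/(-1))/(1585 + b) = -2 + (b - 14*(-1))/(1585 + b) = -2 + (b + 14)/(1585 + b) = -2 + (14 + b)/(1585 + b))
4924723 - w(d) = 4924723 - (-3156 - 1*74)/(1585 + 74) = 4924723 - (-3156 - 74)/1659 = 4924723 - (-3230)/1659 = 4924723 - 1*(-3230/1659) = 4924723 + 3230/1659 = 8170118687/1659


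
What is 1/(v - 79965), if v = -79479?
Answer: -1/159444 ≈ -6.2718e-6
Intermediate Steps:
1/(v - 79965) = 1/(-79479 - 79965) = 1/(-159444) = -1/159444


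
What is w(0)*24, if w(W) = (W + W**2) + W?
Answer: 0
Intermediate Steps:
w(W) = W**2 + 2*W
w(0)*24 = (0*(2 + 0))*24 = (0*2)*24 = 0*24 = 0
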